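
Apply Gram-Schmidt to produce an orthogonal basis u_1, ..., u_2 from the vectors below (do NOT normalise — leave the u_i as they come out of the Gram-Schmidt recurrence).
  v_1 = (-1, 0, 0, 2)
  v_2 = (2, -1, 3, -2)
Orthogonal basis:
  u_1 = (-1, 0, 0, 2)
  u_2 = (4/5, -1, 3, 2/5)

Apply the Gram-Schmidt recurrence
  u_1 = v_1
  u_i = v_i − Σ_{j<i} ((v_i · u_j) / (u_j · u_j)) · u_j.

Step by step this gives:
  u_1 = (-1, 0, 0, 2)
  u_2 = (4/5, -1, 3, 2/5)

Orthogonality check:
  u_2 · u_1 = 0 (should be 0)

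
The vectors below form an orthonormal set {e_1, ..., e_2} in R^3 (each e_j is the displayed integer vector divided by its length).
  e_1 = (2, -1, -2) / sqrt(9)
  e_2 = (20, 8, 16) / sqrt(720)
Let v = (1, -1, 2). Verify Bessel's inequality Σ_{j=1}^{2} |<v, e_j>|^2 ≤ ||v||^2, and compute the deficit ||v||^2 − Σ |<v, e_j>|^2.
Σ |<v, e_j>|^2 = 14/5; ||v||^2 = 6; deficit = 16/5

Write each e_j = u_j / sqrt(<u_j, u_j>) where u_j is the displayed integer vector. Then <v, e_j> = <v, u_j> / sqrt(<u_j, u_j>), so |<v, e_j>|^2 = <v, u_j>^2 / <u_j, u_j>.
Coefficients: <v, e_1> = -1/sqrt(9), <v, e_2> = 44/sqrt(720).
Square and sum: Σ |<v, e_j>|^2 = 14/5.
Compute ||v||^2 = v·v = 6.
Deficit = 6 − 14/5 = 16/5 ≥ 0, confirming Bessel's inequality. (The deficit equals ||v − Σ <v,e_j> e_j||^2, the squared distance from v to span{e_j}.)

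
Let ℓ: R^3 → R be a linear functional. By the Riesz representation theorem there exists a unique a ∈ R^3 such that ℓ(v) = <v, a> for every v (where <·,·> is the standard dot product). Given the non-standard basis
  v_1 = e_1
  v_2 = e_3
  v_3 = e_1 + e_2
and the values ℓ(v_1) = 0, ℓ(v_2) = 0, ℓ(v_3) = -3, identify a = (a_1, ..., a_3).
a = (0, -3, 0)

Write a = (a_1, ..., a_3) in the standard basis. For each basis vector v_i, ℓ(v_i) = <v_i, a> is a linear equation in the a_j's. Collect the n equations into a matrix system V a = ℓ, where row i of V is v_i (expressed in the standard basis). Since V is invertible (lower-triangular with 1s on the diagonal, up to permutation), solve by back-substitution:
  V =
[[1, 0, 0],
 [0, 0, 1],
 [1, 1, 0]]
  V a = (0, 0, -3)
Solving gives a = (0, -3, 0).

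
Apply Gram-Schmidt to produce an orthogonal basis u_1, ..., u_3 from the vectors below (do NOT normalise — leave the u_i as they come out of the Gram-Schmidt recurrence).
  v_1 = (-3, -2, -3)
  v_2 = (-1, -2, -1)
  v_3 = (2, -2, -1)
Orthogonal basis:
  u_1 = (-3, -2, -3)
  u_2 = (4/11, -12/11, 4/11)
  u_3 = (3/2, 0, -3/2)

Apply the Gram-Schmidt recurrence
  u_1 = v_1
  u_i = v_i − Σ_{j<i} ((v_i · u_j) / (u_j · u_j)) · u_j.

Step by step this gives:
  u_1 = (-3, -2, -3)
  u_2 = (4/11, -12/11, 4/11)
  u_3 = (3/2, 0, -3/2)

Orthogonality check:
  u_2 · u_1 = 0 (should be 0)
  u_3 · u_1 = 0 (should be 0)
  u_3 · u_2 = 0 (should be 0)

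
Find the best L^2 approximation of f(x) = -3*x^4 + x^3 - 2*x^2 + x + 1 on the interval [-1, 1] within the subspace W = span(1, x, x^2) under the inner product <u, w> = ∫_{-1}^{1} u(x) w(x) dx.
g(x) = -32*x^2/7 + 8*x/5 + 44/35

The best approximation g ∈ W is the orthogonal projection of f onto W. Writing g = a_0 + a_1 x + a_2 x^2, the coefficients solve the normal equations G · a = b where
  G_{ij} = <φ_i, φ_j> and b_i = <f, φ_i>, with φ_0 = 1, φ_1 = x, φ_2 = x^2.
G =
  [2, 0, 2/3]
  [0, 2/3, 0]
  [2/3, 0, 2/5],
b = (-8/15, 16/15, -104/105).
Solving gives a_0 = 44/35, a_1 = 8/5, a_2 = -32/7, so
  g(x) = -32*x^2/7 + 8*x/5 + 44/35.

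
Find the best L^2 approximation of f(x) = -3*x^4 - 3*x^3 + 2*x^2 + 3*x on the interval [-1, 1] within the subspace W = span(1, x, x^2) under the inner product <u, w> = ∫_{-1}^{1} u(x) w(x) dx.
g(x) = -4*x^2/7 + 6*x/5 + 9/35

The best approximation g ∈ W is the orthogonal projection of f onto W. Writing g = a_0 + a_1 x + a_2 x^2, the coefficients solve the normal equations G · a = b where
  G_{ij} = <φ_i, φ_j> and b_i = <f, φ_i>, with φ_0 = 1, φ_1 = x, φ_2 = x^2.
G =
  [2, 0, 2/3]
  [0, 2/3, 0]
  [2/3, 0, 2/5],
b = (2/15, 4/5, -2/35).
Solving gives a_0 = 9/35, a_1 = 6/5, a_2 = -4/7, so
  g(x) = -4*x^2/7 + 6*x/5 + 9/35.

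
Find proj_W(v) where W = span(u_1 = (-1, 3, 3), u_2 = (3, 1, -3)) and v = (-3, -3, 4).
proj_W(v) = (-138/35, -177/70, 45/14)

Set up U = [u_1 | ... | u_2] ∈ R^(3×2). The projector onto W = col(U) is P = U (U^T U)^(-1) U^T.
Compute U^T U =
  [19, -9]
  [-9, 19],
and U^T v = (6, -24).
Solve U^T U · c = U^T v for the coefficients: c = (-51/140, -201/140). The projection is proj_W(v) = U c.
Check: (v - proj_W(v)) · u_1 = 0  (should be 0).
Check: (v - proj_W(v)) · u_2 = 0  (should be 0).
Result: proj_W(v) = (-138/35, -177/70, 45/14).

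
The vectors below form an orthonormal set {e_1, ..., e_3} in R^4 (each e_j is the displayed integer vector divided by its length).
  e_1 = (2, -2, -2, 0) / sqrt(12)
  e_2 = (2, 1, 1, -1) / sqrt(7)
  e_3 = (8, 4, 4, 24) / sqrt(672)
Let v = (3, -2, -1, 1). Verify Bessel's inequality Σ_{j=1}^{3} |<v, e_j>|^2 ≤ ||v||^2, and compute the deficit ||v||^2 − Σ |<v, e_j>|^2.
Σ |<v, e_j>|^2 = 29/2; ||v||^2 = 15; deficit = 1/2

Write each e_j = u_j / sqrt(<u_j, u_j>) where u_j is the displayed integer vector. Then <v, e_j> = <v, u_j> / sqrt(<u_j, u_j>), so |<v, e_j>|^2 = <v, u_j>^2 / <u_j, u_j>.
Coefficients: <v, e_1> = 12/sqrt(12), <v, e_2> = 2/sqrt(7), <v, e_3> = 36/sqrt(672).
Square and sum: Σ |<v, e_j>|^2 = 29/2.
Compute ||v||^2 = v·v = 15.
Deficit = 15 − 29/2 = 1/2 ≥ 0, confirming Bessel's inequality. (The deficit equals ||v − Σ <v,e_j> e_j||^2, the squared distance from v to span{e_j}.)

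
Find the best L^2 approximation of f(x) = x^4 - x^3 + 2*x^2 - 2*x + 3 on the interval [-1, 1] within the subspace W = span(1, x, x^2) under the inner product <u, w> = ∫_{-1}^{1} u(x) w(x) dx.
g(x) = 20*x^2/7 - 13*x/5 + 102/35

The best approximation g ∈ W is the orthogonal projection of f onto W. Writing g = a_0 + a_1 x + a_2 x^2, the coefficients solve the normal equations G · a = b where
  G_{ij} = <φ_i, φ_j> and b_i = <f, φ_i>, with φ_0 = 1, φ_1 = x, φ_2 = x^2.
G =
  [2, 0, 2/3]
  [0, 2/3, 0]
  [2/3, 0, 2/5],
b = (116/15, -26/15, 108/35).
Solving gives a_0 = 102/35, a_1 = -13/5, a_2 = 20/7, so
  g(x) = 20*x^2/7 - 13*x/5 + 102/35.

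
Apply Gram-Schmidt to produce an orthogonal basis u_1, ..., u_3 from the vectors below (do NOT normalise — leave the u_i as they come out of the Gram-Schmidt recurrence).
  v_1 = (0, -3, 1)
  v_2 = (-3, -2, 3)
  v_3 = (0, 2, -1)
Orthogonal basis:
  u_1 = (0, -3, 1)
  u_2 = (-3, 7/10, 21/10)
  u_3 = (-21/139, -9/139, -27/139)

Apply the Gram-Schmidt recurrence
  u_1 = v_1
  u_i = v_i − Σ_{j<i} ((v_i · u_j) / (u_j · u_j)) · u_j.

Step by step this gives:
  u_1 = (0, -3, 1)
  u_2 = (-3, 7/10, 21/10)
  u_3 = (-21/139, -9/139, -27/139)

Orthogonality check:
  u_2 · u_1 = 0 (should be 0)
  u_3 · u_1 = 0 (should be 0)
  u_3 · u_2 = 0 (should be 0)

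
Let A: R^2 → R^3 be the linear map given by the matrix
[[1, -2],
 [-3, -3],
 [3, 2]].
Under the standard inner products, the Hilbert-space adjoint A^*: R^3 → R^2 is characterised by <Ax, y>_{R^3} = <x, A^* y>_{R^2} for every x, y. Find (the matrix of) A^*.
A^* = A^T =
[[1, -3, 3],
 [-2, -3, 2]]

For real matrices with standard dot products, the defining identity <Ax, y> = <x, A^* y> gives (Ax)^T y = x^T (A^*) y, i.e. x^T A^T y = x^T (A^*) y. Since this holds for all x, y, we must have A^* = A^T. Therefore
A^* =
[[1, -3, 3],
 [-2, -3, 2]].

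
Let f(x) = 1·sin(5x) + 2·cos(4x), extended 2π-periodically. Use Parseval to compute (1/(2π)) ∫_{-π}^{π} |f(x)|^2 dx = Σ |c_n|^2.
Σ |c_n|^2 = 5/2

Expand |f|^2 and use orthogonality of {sin(nx), cos(mx)} on [-π, π]:
  ∫_{-π}^{π} sin(nx)^2 dx = π, ∫ cos(mx)^2 dx = π, and cross terms integrate to 0.
So ∫_{-π}^{π} f(x)^2 dx = 1^2 · π + 2^2 · π = (1 + 4)π.
Divide by 2π: (1 + 4)/2 = 5/2.
By Parseval, this equals Σ |c_n|^2.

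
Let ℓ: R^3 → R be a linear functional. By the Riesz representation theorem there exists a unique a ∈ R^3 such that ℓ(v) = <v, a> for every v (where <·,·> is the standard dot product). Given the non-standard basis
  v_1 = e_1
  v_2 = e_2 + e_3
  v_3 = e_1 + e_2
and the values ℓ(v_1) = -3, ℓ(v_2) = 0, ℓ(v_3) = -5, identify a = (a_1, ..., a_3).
a = (-3, -2, 2)

Write a = (a_1, ..., a_3) in the standard basis. For each basis vector v_i, ℓ(v_i) = <v_i, a> is a linear equation in the a_j's. Collect the n equations into a matrix system V a = ℓ, where row i of V is v_i (expressed in the standard basis). Since V is invertible (lower-triangular with 1s on the diagonal, up to permutation), solve by back-substitution:
  V =
[[1, 0, 0],
 [0, 1, 1],
 [1, 1, 0]]
  V a = (-3, 0, -5)
Solving gives a = (-3, -2, 2).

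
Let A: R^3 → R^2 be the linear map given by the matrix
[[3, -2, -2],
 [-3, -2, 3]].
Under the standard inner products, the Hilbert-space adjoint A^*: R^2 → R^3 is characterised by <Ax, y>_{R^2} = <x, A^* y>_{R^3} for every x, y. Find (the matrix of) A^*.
A^* = A^T =
[[3, -3],
 [-2, -2],
 [-2, 3]]

For real matrices with standard dot products, the defining identity <Ax, y> = <x, A^* y> gives (Ax)^T y = x^T (A^*) y, i.e. x^T A^T y = x^T (A^*) y. Since this holds for all x, y, we must have A^* = A^T. Therefore
A^* =
[[3, -3],
 [-2, -2],
 [-2, 3]].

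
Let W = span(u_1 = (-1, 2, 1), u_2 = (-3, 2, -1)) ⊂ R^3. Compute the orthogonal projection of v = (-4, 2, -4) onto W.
proj_W(v) = (-14/3, 4/3, -10/3)

Set up U = [u_1 | ... | u_2] ∈ R^(3×2). The projector onto W = col(U) is P = U (U^T U)^(-1) U^T.
Compute U^T U =
  [6, 6]
  [6, 14],
and U^T v = (4, 20).
Solve U^T U · c = U^T v for the coefficients: c = (-4/3, 2). The projection is proj_W(v) = U c.
Check: (v - proj_W(v)) · u_1 = 0  (should be 0).
Check: (v - proj_W(v)) · u_2 = 0  (should be 0).
Result: proj_W(v) = (-14/3, 4/3, -10/3).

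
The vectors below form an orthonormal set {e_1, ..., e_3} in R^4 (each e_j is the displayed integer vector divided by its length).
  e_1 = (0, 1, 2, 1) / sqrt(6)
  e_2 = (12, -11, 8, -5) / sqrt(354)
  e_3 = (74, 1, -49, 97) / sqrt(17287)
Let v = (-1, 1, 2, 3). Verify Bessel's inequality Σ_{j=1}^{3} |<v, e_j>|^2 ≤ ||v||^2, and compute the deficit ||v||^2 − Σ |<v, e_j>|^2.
Σ |<v, e_j>|^2 = 3770/293; ||v||^2 = 15; deficit = 625/293

Write each e_j = u_j / sqrt(<u_j, u_j>) where u_j is the displayed integer vector. Then <v, e_j> = <v, u_j> / sqrt(<u_j, u_j>), so |<v, e_j>|^2 = <v, u_j>^2 / <u_j, u_j>.
Coefficients: <v, e_1> = 8/sqrt(6), <v, e_2> = -22/sqrt(354), <v, e_3> = 120/sqrt(17287).
Square and sum: Σ |<v, e_j>|^2 = 3770/293.
Compute ||v||^2 = v·v = 15.
Deficit = 15 − 3770/293 = 625/293 ≥ 0, confirming Bessel's inequality. (The deficit equals ||v − Σ <v,e_j> e_j||^2, the squared distance from v to span{e_j}.)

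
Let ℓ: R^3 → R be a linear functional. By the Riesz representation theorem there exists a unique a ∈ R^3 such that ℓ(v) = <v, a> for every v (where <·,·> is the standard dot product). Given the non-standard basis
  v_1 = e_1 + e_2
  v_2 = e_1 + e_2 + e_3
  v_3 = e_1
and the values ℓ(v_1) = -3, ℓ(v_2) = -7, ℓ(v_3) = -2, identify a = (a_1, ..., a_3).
a = (-2, -1, -4)

Write a = (a_1, ..., a_3) in the standard basis. For each basis vector v_i, ℓ(v_i) = <v_i, a> is a linear equation in the a_j's. Collect the n equations into a matrix system V a = ℓ, where row i of V is v_i (expressed in the standard basis). Since V is invertible (lower-triangular with 1s on the diagonal, up to permutation), solve by back-substitution:
  V =
[[1, 1, 0],
 [1, 1, 1],
 [1, 0, 0]]
  V a = (-3, -7, -2)
Solving gives a = (-2, -1, -4).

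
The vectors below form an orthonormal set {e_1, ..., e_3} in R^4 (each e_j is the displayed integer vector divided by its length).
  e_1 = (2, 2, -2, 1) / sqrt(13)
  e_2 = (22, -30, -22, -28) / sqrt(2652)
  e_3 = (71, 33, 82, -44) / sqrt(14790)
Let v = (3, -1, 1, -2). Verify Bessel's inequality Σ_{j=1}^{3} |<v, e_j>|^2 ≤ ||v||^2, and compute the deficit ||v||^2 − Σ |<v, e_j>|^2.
Σ |<v, e_j>|^2 = 425/29; ||v||^2 = 15; deficit = 10/29

Write each e_j = u_j / sqrt(<u_j, u_j>) where u_j is the displayed integer vector. Then <v, e_j> = <v, u_j> / sqrt(<u_j, u_j>), so |<v, e_j>|^2 = <v, u_j>^2 / <u_j, u_j>.
Coefficients: <v, e_1> = 0/sqrt(13), <v, e_2> = 130/sqrt(2652), <v, e_3> = 350/sqrt(14790).
Square and sum: Σ |<v, e_j>|^2 = 425/29.
Compute ||v||^2 = v·v = 15.
Deficit = 15 − 425/29 = 10/29 ≥ 0, confirming Bessel's inequality. (The deficit equals ||v − Σ <v,e_j> e_j||^2, the squared distance from v to span{e_j}.)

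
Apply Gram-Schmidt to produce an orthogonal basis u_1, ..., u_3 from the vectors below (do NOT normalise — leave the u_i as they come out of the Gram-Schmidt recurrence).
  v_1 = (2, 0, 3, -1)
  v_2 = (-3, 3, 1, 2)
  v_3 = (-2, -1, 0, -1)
Orthogonal basis:
  u_1 = (2, 0, 3, -1)
  u_2 = (-16/7, 3, 29/14, 23/14)
  u_3 = (-469/297, -98/99, 193/297, -359/297)

Apply the Gram-Schmidt recurrence
  u_1 = v_1
  u_i = v_i − Σ_{j<i} ((v_i · u_j) / (u_j · u_j)) · u_j.

Step by step this gives:
  u_1 = (2, 0, 3, -1)
  u_2 = (-16/7, 3, 29/14, 23/14)
  u_3 = (-469/297, -98/99, 193/297, -359/297)

Orthogonality check:
  u_2 · u_1 = 0 (should be 0)
  u_3 · u_1 = 0 (should be 0)
  u_3 · u_2 = 0 (should be 0)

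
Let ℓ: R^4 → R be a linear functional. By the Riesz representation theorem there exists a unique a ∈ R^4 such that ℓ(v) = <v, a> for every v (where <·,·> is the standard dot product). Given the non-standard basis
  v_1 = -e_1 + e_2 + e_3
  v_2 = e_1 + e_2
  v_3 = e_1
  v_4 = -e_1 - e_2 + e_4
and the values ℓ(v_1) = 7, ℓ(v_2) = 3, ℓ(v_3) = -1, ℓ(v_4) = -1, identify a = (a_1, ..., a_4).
a = (-1, 4, 2, 2)

Write a = (a_1, ..., a_4) in the standard basis. For each basis vector v_i, ℓ(v_i) = <v_i, a> is a linear equation in the a_j's. Collect the n equations into a matrix system V a = ℓ, where row i of V is v_i (expressed in the standard basis). Since V is invertible (lower-triangular with 1s on the diagonal, up to permutation), solve by back-substitution:
  V =
[[-1, 1, 1, 0],
 [1, 1, 0, 0],
 [1, 0, 0, 0],
 [-1, -1, 0, 1]]
  V a = (7, 3, -1, -1)
Solving gives a = (-1, 4, 2, 2).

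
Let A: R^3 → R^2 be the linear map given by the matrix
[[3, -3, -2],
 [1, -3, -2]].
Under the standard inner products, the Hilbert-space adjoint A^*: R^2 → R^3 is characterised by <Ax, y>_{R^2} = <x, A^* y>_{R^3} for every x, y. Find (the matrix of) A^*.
A^* = A^T =
[[3, 1],
 [-3, -3],
 [-2, -2]]

For real matrices with standard dot products, the defining identity <Ax, y> = <x, A^* y> gives (Ax)^T y = x^T (A^*) y, i.e. x^T A^T y = x^T (A^*) y. Since this holds for all x, y, we must have A^* = A^T. Therefore
A^* =
[[3, 1],
 [-3, -3],
 [-2, -2]].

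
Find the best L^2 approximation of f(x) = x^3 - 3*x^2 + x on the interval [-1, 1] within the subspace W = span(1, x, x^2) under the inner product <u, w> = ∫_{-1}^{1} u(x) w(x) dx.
g(x) = -3*x^2 + 8*x/5

The best approximation g ∈ W is the orthogonal projection of f onto W. Writing g = a_0 + a_1 x + a_2 x^2, the coefficients solve the normal equations G · a = b where
  G_{ij} = <φ_i, φ_j> and b_i = <f, φ_i>, with φ_0 = 1, φ_1 = x, φ_2 = x^2.
G =
  [2, 0, 2/3]
  [0, 2/3, 0]
  [2/3, 0, 2/5],
b = (-2, 16/15, -6/5).
Solving gives a_0 = 0, a_1 = 8/5, a_2 = -3, so
  g(x) = -3*x^2 + 8*x/5.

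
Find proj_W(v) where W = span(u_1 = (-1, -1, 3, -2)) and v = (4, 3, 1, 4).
proj_W(v) = (4/5, 4/5, -12/5, 8/5)

Set up U = [u_1 | ... | u_1] ∈ R^(4×1). The projector onto W = col(U) is P = U (U^T U)^(-1) U^T.
Compute U^T U =
  [15],
and U^T v = (-12).
Solve U^T U · c = U^T v for the coefficients: c = (-4/5). The projection is proj_W(v) = U c.
Check: (v - proj_W(v)) · u_1 = 0  (should be 0).
Result: proj_W(v) = (4/5, 4/5, -12/5, 8/5).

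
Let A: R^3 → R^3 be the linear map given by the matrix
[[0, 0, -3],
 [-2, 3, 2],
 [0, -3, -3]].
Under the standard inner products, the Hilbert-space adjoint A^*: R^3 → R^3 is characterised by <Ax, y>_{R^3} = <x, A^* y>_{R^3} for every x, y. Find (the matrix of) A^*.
A^* = A^T =
[[0, -2, 0],
 [0, 3, -3],
 [-3, 2, -3]]

For real matrices with standard dot products, the defining identity <Ax, y> = <x, A^* y> gives (Ax)^T y = x^T (A^*) y, i.e. x^T A^T y = x^T (A^*) y. Since this holds for all x, y, we must have A^* = A^T. Therefore
A^* =
[[0, -2, 0],
 [0, 3, -3],
 [-3, 2, -3]].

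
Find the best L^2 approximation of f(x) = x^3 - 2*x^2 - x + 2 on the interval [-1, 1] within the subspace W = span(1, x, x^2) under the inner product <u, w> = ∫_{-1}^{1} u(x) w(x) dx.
g(x) = -2*x^2 - 2*x/5 + 2

The best approximation g ∈ W is the orthogonal projection of f onto W. Writing g = a_0 + a_1 x + a_2 x^2, the coefficients solve the normal equations G · a = b where
  G_{ij} = <φ_i, φ_j> and b_i = <f, φ_i>, with φ_0 = 1, φ_1 = x, φ_2 = x^2.
G =
  [2, 0, 2/3]
  [0, 2/3, 0]
  [2/3, 0, 2/5],
b = (8/3, -4/15, 8/15).
Solving gives a_0 = 2, a_1 = -2/5, a_2 = -2, so
  g(x) = -2*x^2 - 2*x/5 + 2.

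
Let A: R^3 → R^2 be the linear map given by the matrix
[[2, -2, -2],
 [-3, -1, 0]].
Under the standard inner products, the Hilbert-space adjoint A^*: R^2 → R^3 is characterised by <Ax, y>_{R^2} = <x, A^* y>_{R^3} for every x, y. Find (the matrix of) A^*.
A^* = A^T =
[[2, -3],
 [-2, -1],
 [-2, 0]]

For real matrices with standard dot products, the defining identity <Ax, y> = <x, A^* y> gives (Ax)^T y = x^T (A^*) y, i.e. x^T A^T y = x^T (A^*) y. Since this holds for all x, y, we must have A^* = A^T. Therefore
A^* =
[[2, -3],
 [-2, -1],
 [-2, 0]].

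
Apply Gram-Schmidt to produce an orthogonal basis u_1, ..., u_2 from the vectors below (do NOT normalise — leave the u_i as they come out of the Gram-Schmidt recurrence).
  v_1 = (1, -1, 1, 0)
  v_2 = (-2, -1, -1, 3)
Orthogonal basis:
  u_1 = (1, -1, 1, 0)
  u_2 = (-4/3, -5/3, -1/3, 3)

Apply the Gram-Schmidt recurrence
  u_1 = v_1
  u_i = v_i − Σ_{j<i} ((v_i · u_j) / (u_j · u_j)) · u_j.

Step by step this gives:
  u_1 = (1, -1, 1, 0)
  u_2 = (-4/3, -5/3, -1/3, 3)

Orthogonality check:
  u_2 · u_1 = 0 (should be 0)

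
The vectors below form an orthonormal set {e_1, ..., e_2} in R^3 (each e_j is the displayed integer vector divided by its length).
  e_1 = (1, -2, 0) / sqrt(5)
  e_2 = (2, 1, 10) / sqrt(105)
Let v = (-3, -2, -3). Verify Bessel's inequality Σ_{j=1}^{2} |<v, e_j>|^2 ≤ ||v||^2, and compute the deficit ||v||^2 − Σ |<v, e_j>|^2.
Σ |<v, e_j>|^2 = 293/21; ||v||^2 = 22; deficit = 169/21

Write each e_j = u_j / sqrt(<u_j, u_j>) where u_j is the displayed integer vector. Then <v, e_j> = <v, u_j> / sqrt(<u_j, u_j>), so |<v, e_j>|^2 = <v, u_j>^2 / <u_j, u_j>.
Coefficients: <v, e_1> = 1/sqrt(5), <v, e_2> = -38/sqrt(105).
Square and sum: Σ |<v, e_j>|^2 = 293/21.
Compute ||v||^2 = v·v = 22.
Deficit = 22 − 293/21 = 169/21 ≥ 0, confirming Bessel's inequality. (The deficit equals ||v − Σ <v,e_j> e_j||^2, the squared distance from v to span{e_j}.)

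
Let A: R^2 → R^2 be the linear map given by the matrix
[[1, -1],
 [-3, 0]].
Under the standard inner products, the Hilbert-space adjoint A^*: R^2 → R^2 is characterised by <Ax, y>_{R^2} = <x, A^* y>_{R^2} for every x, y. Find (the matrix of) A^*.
A^* = A^T =
[[1, -3],
 [-1, 0]]

For real matrices with standard dot products, the defining identity <Ax, y> = <x, A^* y> gives (Ax)^T y = x^T (A^*) y, i.e. x^T A^T y = x^T (A^*) y. Since this holds for all x, y, we must have A^* = A^T. Therefore
A^* =
[[1, -3],
 [-1, 0]].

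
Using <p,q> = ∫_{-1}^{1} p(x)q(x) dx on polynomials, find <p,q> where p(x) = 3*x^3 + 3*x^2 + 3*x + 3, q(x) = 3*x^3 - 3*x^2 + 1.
<p,q> = 32/7

Expand the product: p(x)·q(x) = 9*x^6 + 3*x^3 - 6*x^2 + 3*x + 3.
∫_{-1}^{1} of each monomial x^k gives [2/(k+1) if k even, 0 if k odd]. Integrating term-by-term (or equivalently evaluating the antiderivative F(x) = 9*x^7/7 + 3*x^4/4 - 2*x^3 + 3*x^2/2 + 3*x at the endpoints):
  F(1) − F(−1) = 127/28 − (-1/28) = 32/7.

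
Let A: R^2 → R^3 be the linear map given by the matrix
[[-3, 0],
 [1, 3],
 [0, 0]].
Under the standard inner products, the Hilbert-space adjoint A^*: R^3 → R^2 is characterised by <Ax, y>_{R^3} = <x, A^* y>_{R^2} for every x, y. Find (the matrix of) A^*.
A^* = A^T =
[[-3, 1, 0],
 [0, 3, 0]]

For real matrices with standard dot products, the defining identity <Ax, y> = <x, A^* y> gives (Ax)^T y = x^T (A^*) y, i.e. x^T A^T y = x^T (A^*) y. Since this holds for all x, y, we must have A^* = A^T. Therefore
A^* =
[[-3, 1, 0],
 [0, 3, 0]].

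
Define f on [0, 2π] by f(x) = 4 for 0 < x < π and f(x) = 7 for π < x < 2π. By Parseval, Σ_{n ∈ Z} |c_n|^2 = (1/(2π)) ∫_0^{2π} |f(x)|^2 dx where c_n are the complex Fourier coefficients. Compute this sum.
Σ |c_n|^2 = 65/2

Parseval equates the L^2 energy of f (normalised by 1/(2π)) with the ℓ^2 sum of its Fourier coefficients: (1/(2π)) ∫_0^{2π} |f|^2 = Σ |c_n|^2.
Compute the left side: (1/(2π)) [∫_0^π 4^2 dx + ∫_π^{2π} 7^2 dx] = (1/(2π)) · (16π + 49π) = (16 + 49)/2 = 65/2.
So Σ_{n ∈ Z} |c_n|^2 = 65/2.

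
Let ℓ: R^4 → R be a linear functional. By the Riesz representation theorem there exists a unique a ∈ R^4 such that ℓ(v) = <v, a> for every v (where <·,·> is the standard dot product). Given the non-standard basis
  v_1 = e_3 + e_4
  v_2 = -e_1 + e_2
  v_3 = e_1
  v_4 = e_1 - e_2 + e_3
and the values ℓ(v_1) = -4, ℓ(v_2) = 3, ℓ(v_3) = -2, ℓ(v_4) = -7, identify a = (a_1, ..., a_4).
a = (-2, 1, -4, 0)

Write a = (a_1, ..., a_4) in the standard basis. For each basis vector v_i, ℓ(v_i) = <v_i, a> is a linear equation in the a_j's. Collect the n equations into a matrix system V a = ℓ, where row i of V is v_i (expressed in the standard basis). Since V is invertible (lower-triangular with 1s on the diagonal, up to permutation), solve by back-substitution:
  V =
[[0, 0, 1, 1],
 [-1, 1, 0, 0],
 [1, 0, 0, 0],
 [1, -1, 1, 0]]
  V a = (-4, 3, -2, -7)
Solving gives a = (-2, 1, -4, 0).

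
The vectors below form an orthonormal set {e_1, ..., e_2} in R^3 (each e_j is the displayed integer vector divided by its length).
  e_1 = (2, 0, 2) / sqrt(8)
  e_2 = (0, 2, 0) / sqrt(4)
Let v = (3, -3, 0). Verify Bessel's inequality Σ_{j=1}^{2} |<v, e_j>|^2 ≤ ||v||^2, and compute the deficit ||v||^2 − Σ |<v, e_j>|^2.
Σ |<v, e_j>|^2 = 27/2; ||v||^2 = 18; deficit = 9/2

Write each e_j = u_j / sqrt(<u_j, u_j>) where u_j is the displayed integer vector. Then <v, e_j> = <v, u_j> / sqrt(<u_j, u_j>), so |<v, e_j>|^2 = <v, u_j>^2 / <u_j, u_j>.
Coefficients: <v, e_1> = 6/sqrt(8), <v, e_2> = -6/sqrt(4).
Square and sum: Σ |<v, e_j>|^2 = 27/2.
Compute ||v||^2 = v·v = 18.
Deficit = 18 − 27/2 = 9/2 ≥ 0, confirming Bessel's inequality. (The deficit equals ||v − Σ <v,e_j> e_j||^2, the squared distance from v to span{e_j}.)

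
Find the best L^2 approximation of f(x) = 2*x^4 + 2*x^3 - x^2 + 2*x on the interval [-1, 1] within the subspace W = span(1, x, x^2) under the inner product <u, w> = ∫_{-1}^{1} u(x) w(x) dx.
g(x) = 5*x^2/7 + 16*x/5 - 6/35

The best approximation g ∈ W is the orthogonal projection of f onto W. Writing g = a_0 + a_1 x + a_2 x^2, the coefficients solve the normal equations G · a = b where
  G_{ij} = <φ_i, φ_j> and b_i = <f, φ_i>, with φ_0 = 1, φ_1 = x, φ_2 = x^2.
G =
  [2, 0, 2/3]
  [0, 2/3, 0]
  [2/3, 0, 2/5],
b = (2/15, 32/15, 6/35).
Solving gives a_0 = -6/35, a_1 = 16/5, a_2 = 5/7, so
  g(x) = 5*x^2/7 + 16*x/5 - 6/35.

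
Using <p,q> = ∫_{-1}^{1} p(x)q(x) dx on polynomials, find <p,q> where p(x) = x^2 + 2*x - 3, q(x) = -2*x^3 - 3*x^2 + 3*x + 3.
<p,q> = -44/5

Expand the product: p(x)·q(x) = -2*x^5 - 7*x^4 + 3*x^3 + 18*x^2 - 3*x - 9.
∫_{-1}^{1} of each monomial x^k gives [2/(k+1) if k even, 0 if k odd]. Integrating term-by-term (or equivalently evaluating the antiderivative F(x) = -x^6/3 - 7*x^5/5 + 3*x^4/4 + 6*x^3 - 3*x^2/2 - 9*x at the endpoints):
  F(1) − F(−1) = -329/60 − (199/60) = -44/5.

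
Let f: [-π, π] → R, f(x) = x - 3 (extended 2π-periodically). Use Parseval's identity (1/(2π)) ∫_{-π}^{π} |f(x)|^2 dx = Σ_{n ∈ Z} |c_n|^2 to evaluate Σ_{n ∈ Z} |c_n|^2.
Σ |c_n|^2 = π^2/3 + 9

Expand and integrate term by term over [-π, π]:
  ∫ (x)^2 dx = 1·(2π^3/3); ∫ 2·1·(-3)·x dx = 0 (odd integrand); ∫ (-3)^2 dx = 9·2π.
So (1/(2π)) ∫_{-π}^{π} (x - 3)^2 dx = 1π^2/3 + 9 = π^2/3 + 9.
Parseval ⇒ Σ |c_n|^2 = π^2/3 + 9.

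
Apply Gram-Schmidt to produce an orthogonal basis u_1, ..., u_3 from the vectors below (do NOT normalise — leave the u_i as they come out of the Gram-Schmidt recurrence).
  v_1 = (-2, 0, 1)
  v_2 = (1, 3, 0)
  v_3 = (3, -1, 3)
Orthogonal basis:
  u_1 = (-2, 0, 1)
  u_2 = (1/5, 3, 2/5)
  u_3 = (42/23, -14/23, 84/23)

Apply the Gram-Schmidt recurrence
  u_1 = v_1
  u_i = v_i − Σ_{j<i} ((v_i · u_j) / (u_j · u_j)) · u_j.

Step by step this gives:
  u_1 = (-2, 0, 1)
  u_2 = (1/5, 3, 2/5)
  u_3 = (42/23, -14/23, 84/23)

Orthogonality check:
  u_2 · u_1 = 0 (should be 0)
  u_3 · u_1 = 0 (should be 0)
  u_3 · u_2 = 0 (should be 0)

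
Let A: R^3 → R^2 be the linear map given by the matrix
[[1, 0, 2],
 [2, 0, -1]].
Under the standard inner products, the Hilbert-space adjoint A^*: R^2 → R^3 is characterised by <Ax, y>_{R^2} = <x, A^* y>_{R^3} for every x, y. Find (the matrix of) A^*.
A^* = A^T =
[[1, 2],
 [0, 0],
 [2, -1]]

For real matrices with standard dot products, the defining identity <Ax, y> = <x, A^* y> gives (Ax)^T y = x^T (A^*) y, i.e. x^T A^T y = x^T (A^*) y. Since this holds for all x, y, we must have A^* = A^T. Therefore
A^* =
[[1, 2],
 [0, 0],
 [2, -1]].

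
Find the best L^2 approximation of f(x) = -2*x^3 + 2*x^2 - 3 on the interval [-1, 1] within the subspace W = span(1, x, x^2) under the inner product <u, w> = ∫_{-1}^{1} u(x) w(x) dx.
g(x) = 2*x^2 - 6*x/5 - 3

The best approximation g ∈ W is the orthogonal projection of f onto W. Writing g = a_0 + a_1 x + a_2 x^2, the coefficients solve the normal equations G · a = b where
  G_{ij} = <φ_i, φ_j> and b_i = <f, φ_i>, with φ_0 = 1, φ_1 = x, φ_2 = x^2.
G =
  [2, 0, 2/3]
  [0, 2/3, 0]
  [2/3, 0, 2/5],
b = (-14/3, -4/5, -6/5).
Solving gives a_0 = -3, a_1 = -6/5, a_2 = 2, so
  g(x) = 2*x^2 - 6*x/5 - 3.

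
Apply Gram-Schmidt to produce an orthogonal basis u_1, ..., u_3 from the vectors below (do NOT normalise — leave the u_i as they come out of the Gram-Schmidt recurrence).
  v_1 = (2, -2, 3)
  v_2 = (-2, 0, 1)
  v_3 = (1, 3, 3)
Orthogonal basis:
  u_1 = (2, -2, 3)
  u_2 = (-32/17, -2/17, 20/17)
  u_3 = (19/21, 76/21, 38/21)

Apply the Gram-Schmidt recurrence
  u_1 = v_1
  u_i = v_i − Σ_{j<i} ((v_i · u_j) / (u_j · u_j)) · u_j.

Step by step this gives:
  u_1 = (2, -2, 3)
  u_2 = (-32/17, -2/17, 20/17)
  u_3 = (19/21, 76/21, 38/21)

Orthogonality check:
  u_2 · u_1 = 0 (should be 0)
  u_3 · u_1 = 0 (should be 0)
  u_3 · u_2 = 0 (should be 0)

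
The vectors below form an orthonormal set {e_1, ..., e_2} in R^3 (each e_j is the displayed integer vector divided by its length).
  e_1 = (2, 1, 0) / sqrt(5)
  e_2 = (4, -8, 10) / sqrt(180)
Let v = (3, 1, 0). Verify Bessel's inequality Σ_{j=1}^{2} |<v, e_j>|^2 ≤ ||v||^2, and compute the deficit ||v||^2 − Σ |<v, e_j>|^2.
Σ |<v, e_j>|^2 = 89/9; ||v||^2 = 10; deficit = 1/9

Write each e_j = u_j / sqrt(<u_j, u_j>) where u_j is the displayed integer vector. Then <v, e_j> = <v, u_j> / sqrt(<u_j, u_j>), so |<v, e_j>|^2 = <v, u_j>^2 / <u_j, u_j>.
Coefficients: <v, e_1> = 7/sqrt(5), <v, e_2> = 4/sqrt(180).
Square and sum: Σ |<v, e_j>|^2 = 89/9.
Compute ||v||^2 = v·v = 10.
Deficit = 10 − 89/9 = 1/9 ≥ 0, confirming Bessel's inequality. (The deficit equals ||v − Σ <v,e_j> e_j||^2, the squared distance from v to span{e_j}.)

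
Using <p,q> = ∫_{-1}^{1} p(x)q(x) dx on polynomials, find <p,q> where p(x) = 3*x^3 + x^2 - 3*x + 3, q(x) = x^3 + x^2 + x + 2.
<p,q> = 1532/105

Expand the product: p(x)·q(x) = 3*x^6 + 4*x^5 + x^4 + 7*x^3 + 2*x^2 - 3*x + 6.
∫_{-1}^{1} of each monomial x^k gives [2/(k+1) if k even, 0 if k odd]. Integrating term-by-term (or equivalently evaluating the antiderivative F(x) = 3*x^7/7 + 2*x^6/3 + x^5/5 + 7*x^4/4 + 2*x^3/3 - 3*x^2/2 + 6*x at the endpoints):
  F(1) − F(−1) = 3449/420 − (-893/140) = 1532/105.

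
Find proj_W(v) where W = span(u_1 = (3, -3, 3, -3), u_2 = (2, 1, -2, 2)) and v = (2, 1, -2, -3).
proj_W(v) = (71/43, -17/43, -1/43, 1/43)

Set up U = [u_1 | ... | u_2] ∈ R^(4×2). The projector onto W = col(U) is P = U (U^T U)^(-1) U^T.
Compute U^T U =
  [36, -9]
  [-9, 13],
and U^T v = (6, 3).
Solve U^T U · c = U^T v for the coefficients: c = (35/129, 18/43). The projection is proj_W(v) = U c.
Check: (v - proj_W(v)) · u_1 = 0  (should be 0).
Check: (v - proj_W(v)) · u_2 = 0  (should be 0).
Result: proj_W(v) = (71/43, -17/43, -1/43, 1/43).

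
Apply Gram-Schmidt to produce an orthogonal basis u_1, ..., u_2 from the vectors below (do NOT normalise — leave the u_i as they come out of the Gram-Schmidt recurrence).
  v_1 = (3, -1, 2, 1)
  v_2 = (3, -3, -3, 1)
Orthogonal basis:
  u_1 = (3, -1, 2, 1)
  u_2 = (8/5, -38/15, -59/15, 8/15)

Apply the Gram-Schmidt recurrence
  u_1 = v_1
  u_i = v_i − Σ_{j<i} ((v_i · u_j) / (u_j · u_j)) · u_j.

Step by step this gives:
  u_1 = (3, -1, 2, 1)
  u_2 = (8/5, -38/15, -59/15, 8/15)

Orthogonality check:
  u_2 · u_1 = 0 (should be 0)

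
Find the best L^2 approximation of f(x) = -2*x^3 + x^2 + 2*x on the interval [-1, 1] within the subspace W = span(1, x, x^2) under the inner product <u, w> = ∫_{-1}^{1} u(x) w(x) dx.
g(x) = x^2 + 4*x/5

The best approximation g ∈ W is the orthogonal projection of f onto W. Writing g = a_0 + a_1 x + a_2 x^2, the coefficients solve the normal equations G · a = b where
  G_{ij} = <φ_i, φ_j> and b_i = <f, φ_i>, with φ_0 = 1, φ_1 = x, φ_2 = x^2.
G =
  [2, 0, 2/3]
  [0, 2/3, 0]
  [2/3, 0, 2/5],
b = (2/3, 8/15, 2/5).
Solving gives a_0 = 0, a_1 = 4/5, a_2 = 1, so
  g(x) = x^2 + 4*x/5.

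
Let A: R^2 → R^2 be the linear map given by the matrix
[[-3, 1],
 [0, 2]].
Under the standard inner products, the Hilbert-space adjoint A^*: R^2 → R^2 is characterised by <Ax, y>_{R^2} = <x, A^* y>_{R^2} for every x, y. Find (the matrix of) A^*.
A^* = A^T =
[[-3, 0],
 [1, 2]]

For real matrices with standard dot products, the defining identity <Ax, y> = <x, A^* y> gives (Ax)^T y = x^T (A^*) y, i.e. x^T A^T y = x^T (A^*) y. Since this holds for all x, y, we must have A^* = A^T. Therefore
A^* =
[[-3, 0],
 [1, 2]].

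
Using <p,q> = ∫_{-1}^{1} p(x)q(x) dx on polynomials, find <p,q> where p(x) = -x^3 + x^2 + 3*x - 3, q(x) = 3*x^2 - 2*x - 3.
<p,q> = 8

Expand the product: p(x)·q(x) = -3*x^5 + 5*x^4 + 10*x^3 - 18*x^2 - 3*x + 9.
∫_{-1}^{1} of each monomial x^k gives [2/(k+1) if k even, 0 if k odd]. Integrating term-by-term (or equivalently evaluating the antiderivative F(x) = -x^6/2 + x^5 + 5*x^4/2 - 6*x^3 - 3*x^2/2 + 9*x at the endpoints):
  F(1) − F(−1) = 9/2 − (-7/2) = 8.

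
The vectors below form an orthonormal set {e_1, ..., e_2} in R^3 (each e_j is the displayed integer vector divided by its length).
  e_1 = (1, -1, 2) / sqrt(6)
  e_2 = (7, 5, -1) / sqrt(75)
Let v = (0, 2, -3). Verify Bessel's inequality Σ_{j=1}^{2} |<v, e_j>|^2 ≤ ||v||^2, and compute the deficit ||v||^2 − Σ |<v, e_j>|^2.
Σ |<v, e_j>|^2 = 323/25; ||v||^2 = 13; deficit = 2/25

Write each e_j = u_j / sqrt(<u_j, u_j>) where u_j is the displayed integer vector. Then <v, e_j> = <v, u_j> / sqrt(<u_j, u_j>), so |<v, e_j>|^2 = <v, u_j>^2 / <u_j, u_j>.
Coefficients: <v, e_1> = -8/sqrt(6), <v, e_2> = 13/sqrt(75).
Square and sum: Σ |<v, e_j>|^2 = 323/25.
Compute ||v||^2 = v·v = 13.
Deficit = 13 − 323/25 = 2/25 ≥ 0, confirming Bessel's inequality. (The deficit equals ||v − Σ <v,e_j> e_j||^2, the squared distance from v to span{e_j}.)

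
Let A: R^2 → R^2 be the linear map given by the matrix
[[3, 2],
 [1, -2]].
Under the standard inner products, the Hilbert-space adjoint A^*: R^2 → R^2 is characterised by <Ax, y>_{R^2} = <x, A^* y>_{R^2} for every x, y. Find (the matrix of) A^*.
A^* = A^T =
[[3, 1],
 [2, -2]]

For real matrices with standard dot products, the defining identity <Ax, y> = <x, A^* y> gives (Ax)^T y = x^T (A^*) y, i.e. x^T A^T y = x^T (A^*) y. Since this holds for all x, y, we must have A^* = A^T. Therefore
A^* =
[[3, 1],
 [2, -2]].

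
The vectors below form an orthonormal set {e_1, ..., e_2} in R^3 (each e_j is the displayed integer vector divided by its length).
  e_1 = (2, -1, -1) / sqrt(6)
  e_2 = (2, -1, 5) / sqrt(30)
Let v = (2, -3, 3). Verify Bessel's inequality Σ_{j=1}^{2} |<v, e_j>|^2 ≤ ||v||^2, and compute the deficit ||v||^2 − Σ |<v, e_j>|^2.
Σ |<v, e_j>|^2 = 94/5; ||v||^2 = 22; deficit = 16/5

Write each e_j = u_j / sqrt(<u_j, u_j>) where u_j is the displayed integer vector. Then <v, e_j> = <v, u_j> / sqrt(<u_j, u_j>), so |<v, e_j>|^2 = <v, u_j>^2 / <u_j, u_j>.
Coefficients: <v, e_1> = 4/sqrt(6), <v, e_2> = 22/sqrt(30).
Square and sum: Σ |<v, e_j>|^2 = 94/5.
Compute ||v||^2 = v·v = 22.
Deficit = 22 − 94/5 = 16/5 ≥ 0, confirming Bessel's inequality. (The deficit equals ||v − Σ <v,e_j> e_j||^2, the squared distance from v to span{e_j}.)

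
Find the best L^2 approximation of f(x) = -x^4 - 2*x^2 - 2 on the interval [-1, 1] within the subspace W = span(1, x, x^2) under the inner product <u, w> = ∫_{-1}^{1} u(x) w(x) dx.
g(x) = -20*x^2/7 - 67/35

The best approximation g ∈ W is the orthogonal projection of f onto W. Writing g = a_0 + a_1 x + a_2 x^2, the coefficients solve the normal equations G · a = b where
  G_{ij} = <φ_i, φ_j> and b_i = <f, φ_i>, with φ_0 = 1, φ_1 = x, φ_2 = x^2.
G =
  [2, 0, 2/3]
  [0, 2/3, 0]
  [2/3, 0, 2/5],
b = (-86/15, 0, -254/105).
Solving gives a_0 = -67/35, a_1 = 0, a_2 = -20/7, so
  g(x) = -20*x^2/7 - 67/35.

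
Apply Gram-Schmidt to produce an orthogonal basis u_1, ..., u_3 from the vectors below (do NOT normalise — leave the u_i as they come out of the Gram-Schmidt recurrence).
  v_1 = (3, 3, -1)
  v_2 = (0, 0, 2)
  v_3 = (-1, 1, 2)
Orthogonal basis:
  u_1 = (3, 3, -1)
  u_2 = (6/19, 6/19, 36/19)
  u_3 = (-1, 1, 0)

Apply the Gram-Schmidt recurrence
  u_1 = v_1
  u_i = v_i − Σ_{j<i} ((v_i · u_j) / (u_j · u_j)) · u_j.

Step by step this gives:
  u_1 = (3, 3, -1)
  u_2 = (6/19, 6/19, 36/19)
  u_3 = (-1, 1, 0)

Orthogonality check:
  u_2 · u_1 = 0 (should be 0)
  u_3 · u_1 = 0 (should be 0)
  u_3 · u_2 = 0 (should be 0)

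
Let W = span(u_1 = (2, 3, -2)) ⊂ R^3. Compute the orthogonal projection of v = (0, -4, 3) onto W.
proj_W(v) = (-36/17, -54/17, 36/17)

Set up U = [u_1 | ... | u_1] ∈ R^(3×1). The projector onto W = col(U) is P = U (U^T U)^(-1) U^T.
Compute U^T U =
  [17],
and U^T v = (-18).
Solve U^T U · c = U^T v for the coefficients: c = (-18/17). The projection is proj_W(v) = U c.
Check: (v - proj_W(v)) · u_1 = 0  (should be 0).
Result: proj_W(v) = (-36/17, -54/17, 36/17).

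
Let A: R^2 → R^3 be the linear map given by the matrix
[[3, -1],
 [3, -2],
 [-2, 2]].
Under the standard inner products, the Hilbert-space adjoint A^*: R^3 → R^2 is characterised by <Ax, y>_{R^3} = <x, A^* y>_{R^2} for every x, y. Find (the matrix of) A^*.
A^* = A^T =
[[3, 3, -2],
 [-1, -2, 2]]

For real matrices with standard dot products, the defining identity <Ax, y> = <x, A^* y> gives (Ax)^T y = x^T (A^*) y, i.e. x^T A^T y = x^T (A^*) y. Since this holds for all x, y, we must have A^* = A^T. Therefore
A^* =
[[3, 3, -2],
 [-1, -2, 2]].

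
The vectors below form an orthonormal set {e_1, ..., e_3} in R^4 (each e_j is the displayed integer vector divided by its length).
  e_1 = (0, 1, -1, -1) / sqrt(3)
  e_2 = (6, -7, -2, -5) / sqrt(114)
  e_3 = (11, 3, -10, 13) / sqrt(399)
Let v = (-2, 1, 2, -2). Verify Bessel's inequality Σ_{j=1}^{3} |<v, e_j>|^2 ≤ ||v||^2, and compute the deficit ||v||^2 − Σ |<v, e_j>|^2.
Σ |<v, e_j>|^2 = 521/42; ||v||^2 = 13; deficit = 25/42

Write each e_j = u_j / sqrt(<u_j, u_j>) where u_j is the displayed integer vector. Then <v, e_j> = <v, u_j> / sqrt(<u_j, u_j>), so |<v, e_j>|^2 = <v, u_j>^2 / <u_j, u_j>.
Coefficients: <v, e_1> = 1/sqrt(3), <v, e_2> = -13/sqrt(114), <v, e_3> = -65/sqrt(399).
Square and sum: Σ |<v, e_j>|^2 = 521/42.
Compute ||v||^2 = v·v = 13.
Deficit = 13 − 521/42 = 25/42 ≥ 0, confirming Bessel's inequality. (The deficit equals ||v − Σ <v,e_j> e_j||^2, the squared distance from v to span{e_j}.)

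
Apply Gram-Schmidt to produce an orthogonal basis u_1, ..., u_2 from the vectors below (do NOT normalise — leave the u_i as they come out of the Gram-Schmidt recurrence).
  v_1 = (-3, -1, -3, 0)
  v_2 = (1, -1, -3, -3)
Orthogonal basis:
  u_1 = (-3, -1, -3, 0)
  u_2 = (40/19, -12/19, -36/19, -3)

Apply the Gram-Schmidt recurrence
  u_1 = v_1
  u_i = v_i − Σ_{j<i} ((v_i · u_j) / (u_j · u_j)) · u_j.

Step by step this gives:
  u_1 = (-3, -1, -3, 0)
  u_2 = (40/19, -12/19, -36/19, -3)

Orthogonality check:
  u_2 · u_1 = 0 (should be 0)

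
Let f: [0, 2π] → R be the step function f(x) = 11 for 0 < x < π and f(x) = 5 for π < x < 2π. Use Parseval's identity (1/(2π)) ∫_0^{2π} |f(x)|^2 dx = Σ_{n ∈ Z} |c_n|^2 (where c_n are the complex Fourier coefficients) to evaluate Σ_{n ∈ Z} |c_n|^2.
Σ |c_n|^2 = 73

Parseval equates the L^2 energy of f (normalised by 1/(2π)) with the ℓ^2 sum of its Fourier coefficients: (1/(2π)) ∫_0^{2π} |f|^2 = Σ |c_n|^2.
Compute the left side: (1/(2π)) [∫_0^π 11^2 dx + ∫_π^{2π} 5^2 dx] = (1/(2π)) · (121π + 25π) = (121 + 25)/2 = 73.
So Σ_{n ∈ Z} |c_n|^2 = 73.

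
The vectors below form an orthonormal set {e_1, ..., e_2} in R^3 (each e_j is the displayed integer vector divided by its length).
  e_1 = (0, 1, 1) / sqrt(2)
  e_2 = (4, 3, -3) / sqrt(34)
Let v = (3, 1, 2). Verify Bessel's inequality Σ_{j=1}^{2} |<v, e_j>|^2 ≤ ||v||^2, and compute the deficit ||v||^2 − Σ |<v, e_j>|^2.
Σ |<v, e_j>|^2 = 117/17; ||v||^2 = 14; deficit = 121/17

Write each e_j = u_j / sqrt(<u_j, u_j>) where u_j is the displayed integer vector. Then <v, e_j> = <v, u_j> / sqrt(<u_j, u_j>), so |<v, e_j>|^2 = <v, u_j>^2 / <u_j, u_j>.
Coefficients: <v, e_1> = 3/sqrt(2), <v, e_2> = 9/sqrt(34).
Square and sum: Σ |<v, e_j>|^2 = 117/17.
Compute ||v||^2 = v·v = 14.
Deficit = 14 − 117/17 = 121/17 ≥ 0, confirming Bessel's inequality. (The deficit equals ||v − Σ <v,e_j> e_j||^2, the squared distance from v to span{e_j}.)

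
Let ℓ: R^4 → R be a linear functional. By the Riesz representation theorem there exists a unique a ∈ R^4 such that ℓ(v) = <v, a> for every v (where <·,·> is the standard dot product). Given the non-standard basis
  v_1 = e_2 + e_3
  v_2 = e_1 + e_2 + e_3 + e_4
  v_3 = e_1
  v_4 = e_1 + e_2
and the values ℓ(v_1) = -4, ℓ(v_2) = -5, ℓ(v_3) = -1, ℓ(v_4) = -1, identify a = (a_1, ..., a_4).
a = (-1, 0, -4, 0)

Write a = (a_1, ..., a_4) in the standard basis. For each basis vector v_i, ℓ(v_i) = <v_i, a> is a linear equation in the a_j's. Collect the n equations into a matrix system V a = ℓ, where row i of V is v_i (expressed in the standard basis). Since V is invertible (lower-triangular with 1s on the diagonal, up to permutation), solve by back-substitution:
  V =
[[0, 1, 1, 0],
 [1, 1, 1, 1],
 [1, 0, 0, 0],
 [1, 1, 0, 0]]
  V a = (-4, -5, -1, -1)
Solving gives a = (-1, 0, -4, 0).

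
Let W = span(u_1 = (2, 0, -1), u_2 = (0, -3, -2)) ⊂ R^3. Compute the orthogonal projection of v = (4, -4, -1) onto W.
proj_W(v) = (178/61, -156/61, -193/61)

Set up U = [u_1 | ... | u_2] ∈ R^(3×2). The projector onto W = col(U) is P = U (U^T U)^(-1) U^T.
Compute U^T U =
  [5, 2]
  [2, 13],
and U^T v = (9, 14).
Solve U^T U · c = U^T v for the coefficients: c = (89/61, 52/61). The projection is proj_W(v) = U c.
Check: (v - proj_W(v)) · u_1 = 0  (should be 0).
Check: (v - proj_W(v)) · u_2 = 0  (should be 0).
Result: proj_W(v) = (178/61, -156/61, -193/61).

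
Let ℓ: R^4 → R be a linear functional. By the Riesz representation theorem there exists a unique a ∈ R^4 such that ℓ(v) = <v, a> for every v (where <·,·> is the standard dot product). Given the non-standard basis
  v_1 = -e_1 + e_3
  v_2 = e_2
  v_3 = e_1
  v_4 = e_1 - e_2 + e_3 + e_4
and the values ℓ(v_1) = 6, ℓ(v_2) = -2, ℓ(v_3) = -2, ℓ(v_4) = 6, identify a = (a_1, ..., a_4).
a = (-2, -2, 4, 2)

Write a = (a_1, ..., a_4) in the standard basis. For each basis vector v_i, ℓ(v_i) = <v_i, a> is a linear equation in the a_j's. Collect the n equations into a matrix system V a = ℓ, where row i of V is v_i (expressed in the standard basis). Since V is invertible (lower-triangular with 1s on the diagonal, up to permutation), solve by back-substitution:
  V =
[[-1, 0, 1, 0],
 [0, 1, 0, 0],
 [1, 0, 0, 0],
 [1, -1, 1, 1]]
  V a = (6, -2, -2, 6)
Solving gives a = (-2, -2, 4, 2).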